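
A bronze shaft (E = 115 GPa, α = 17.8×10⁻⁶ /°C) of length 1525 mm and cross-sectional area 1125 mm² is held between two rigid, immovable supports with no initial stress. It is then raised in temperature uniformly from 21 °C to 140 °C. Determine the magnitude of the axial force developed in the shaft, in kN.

Full restraint means ε = 0, so the stress is σ = EαΔT = 115×10³ × 17.8×10⁻⁶ × 119 = 243.6 MPa.
Then P = σA = 243.6 × 1125 mm² = 274 kN, compressive.

P ≈ 274 kN (compressive)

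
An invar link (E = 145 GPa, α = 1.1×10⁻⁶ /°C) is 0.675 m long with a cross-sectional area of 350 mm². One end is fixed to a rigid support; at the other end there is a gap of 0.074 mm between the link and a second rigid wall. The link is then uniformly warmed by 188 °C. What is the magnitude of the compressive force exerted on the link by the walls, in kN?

P ≈ 4.93 kN

Free thermal elongation = αΔT L = 1.1×10⁻⁶ × 188 × 675 = 0.1396 mm.
After closing the 0.074 mm clearance, 0.1396 − 0.074 = 0.06559 mm of expansion remains to be suppressed by the wall.
Compatibility: PL/(AE) = 0.06559 mm, so σ = P/A = E × (0.06559/675) = 14.09 MPa.
P = σA = 14.09 × 350 = 4.931 kN.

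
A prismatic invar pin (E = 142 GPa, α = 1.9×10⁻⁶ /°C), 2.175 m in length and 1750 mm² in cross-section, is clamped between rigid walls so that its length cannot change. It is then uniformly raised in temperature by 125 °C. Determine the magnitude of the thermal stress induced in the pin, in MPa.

Because both ends are immovable the net strain is zero, and the suppressed thermal strain is αΔT = 1.9×10⁻⁶ × 125 = 237.5×10⁻⁶.
The stress required to suppress this strain is σ = Eε = 142×10³ × 237.5×10⁻⁶ = 33.73 MPa, compressive since the pin is trying to expand.

σ ≈ 33.7 MPa (compressive)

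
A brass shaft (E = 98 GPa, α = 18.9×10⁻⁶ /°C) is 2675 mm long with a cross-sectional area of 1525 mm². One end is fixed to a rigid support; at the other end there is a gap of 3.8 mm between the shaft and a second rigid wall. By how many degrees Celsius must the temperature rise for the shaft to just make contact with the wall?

The gap closes when αΔT L = 3.8 mm, since the shaft is still unstressed at that instant.
ΔT = 3.8 / (18.9×10⁻⁶ × 2675) = 75.16 °C.

ΔT ≈ 75.2 °C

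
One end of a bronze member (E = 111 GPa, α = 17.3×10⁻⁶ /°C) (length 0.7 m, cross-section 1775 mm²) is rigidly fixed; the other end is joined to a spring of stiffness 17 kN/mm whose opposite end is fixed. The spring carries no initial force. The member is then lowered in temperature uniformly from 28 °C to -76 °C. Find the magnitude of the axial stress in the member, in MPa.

σ ≈ 11.4 MPa (tensile)

Free thermal contraction: δ_free = αΔT L = 17.3×10⁻⁶ × 104 × 700 = 1.259 mm.
With a force P in the spring, the elastic change of the member is PL/(AE) and that of the spring is P/k; compatibility requires their sum to equal δ_free.
P [ L/(AE) + 1/k ] = δ_free → P [ 700/(1775×111×10³) + 1/(17×10³) ] = 1.259.
P = 1.259 / 6.238×10⁻⁵ = 20190 N.
σ = P/A = 20190/1775 = 11.38 MPa.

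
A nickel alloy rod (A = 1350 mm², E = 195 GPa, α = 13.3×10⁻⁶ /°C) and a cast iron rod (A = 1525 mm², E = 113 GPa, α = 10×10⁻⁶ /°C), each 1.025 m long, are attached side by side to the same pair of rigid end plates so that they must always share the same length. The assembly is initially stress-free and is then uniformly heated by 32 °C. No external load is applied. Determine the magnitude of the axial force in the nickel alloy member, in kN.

Both members must finish at the same length. With the larger α, the nickel alloy tends to over-expand; the plates restrain it, putting the nickel alloy in compression and the cast iron in tension. With no external load the two internal forces are equal and opposite, magnitude P.
Setting the final lengths equal and cancelling L: (α₁ − α₂)ΔT = P/(A₁E₁) + P/(A₂E₂).
|α₁ − α₂|·ΔT = 3.3×10⁻⁶ × 32 = 0.0001056.
1/(A₁E₁) + 1/(A₂E₂) = 1/(1350×195×10³) + 1/(1525×113×10³) = 9.602×10⁻⁹ N⁻¹.
So P = 0.0001056 / 9.602×10⁻⁹ = 11 kN.

P ≈ 11 kN (compressive in the nickel alloy)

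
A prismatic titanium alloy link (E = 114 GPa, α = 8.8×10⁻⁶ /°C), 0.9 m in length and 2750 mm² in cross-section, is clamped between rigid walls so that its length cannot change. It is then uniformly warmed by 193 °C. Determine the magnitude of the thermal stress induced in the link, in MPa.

σ ≈ 194 MPa (compressive)

Because both ends are immovable the net strain is zero, and the suppressed thermal strain is αΔT = 8.8×10⁻⁶ × 193 = 1698.4×10⁻⁶.
The stress required to suppress this strain is σ = Eε = 114×10³ × 1698.4×10⁻⁶ = 193.6 MPa, compressive since the link is trying to expand.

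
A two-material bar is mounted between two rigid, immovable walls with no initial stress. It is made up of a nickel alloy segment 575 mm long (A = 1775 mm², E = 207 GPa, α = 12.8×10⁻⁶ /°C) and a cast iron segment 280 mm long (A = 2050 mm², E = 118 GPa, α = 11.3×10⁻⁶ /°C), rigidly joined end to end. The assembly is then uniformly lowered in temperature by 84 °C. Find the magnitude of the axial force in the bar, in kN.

P ≈ 325 kN (tensile)

With the walls removed the bar would change length by δ_free = Σ αᵢΔT Lᵢ = 12.8×10⁻⁶×84×575 + 11.3×10⁻⁶×84×280 = 0.884 mm.
The rigid supports impose zero overall length change; the single axial force P common to all segments must satisfy P Σ Lᵢ/(AᵢEᵢ) = δ_free.
Σ Lᵢ/(AᵢEᵢ) = 575/(1775×207×10³) + 280/(2050×118×10³) = 2.722×10⁻⁶ mm/N.
P = 0.884 / 2.722×10⁻⁶ = 324700 N = 324.7 kN, tensile.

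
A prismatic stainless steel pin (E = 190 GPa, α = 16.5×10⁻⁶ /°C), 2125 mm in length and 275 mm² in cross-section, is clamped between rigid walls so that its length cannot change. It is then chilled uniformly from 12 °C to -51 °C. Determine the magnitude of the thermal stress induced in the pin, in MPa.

The supports are rigid, so the total axial strain is zero. The restrained thermal strain is ε = αΔT = 16.5×10⁻⁶ × 63 = 1039.5×10⁻⁶.
Hence σ = E·αΔT = 190×10³ × 1039.5×10⁻⁶ = 197.5 MPa, tensile.

σ ≈ 198 MPa (tensile)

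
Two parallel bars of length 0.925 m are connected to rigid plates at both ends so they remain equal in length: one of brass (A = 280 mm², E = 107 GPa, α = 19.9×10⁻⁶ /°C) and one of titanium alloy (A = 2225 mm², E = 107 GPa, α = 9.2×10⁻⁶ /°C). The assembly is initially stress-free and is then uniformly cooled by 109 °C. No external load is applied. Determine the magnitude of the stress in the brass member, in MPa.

Equilibrium of a rigid end plate with no external load gives equal and opposite internal forces ±P in the two members. Since α_{brass} > α_{titanium alloy}, cooling drives the brass into tension and the titanium alloy into compression.
Setting the final lengths equal and cancelling L: (α₁ − α₂)ΔT = P/(A₁E₁) + P/(A₂E₂).
|α₁ − α₂|·ΔT = 10.7×10⁻⁶ × 109 = 0.001166.
1/(A₁E₁) + 1/(A₂E₂) = 1/(280×107×10³) + 1/(2225×107×10³) = 3.758×10⁻⁸ N⁻¹.
So P = 0.001166 / 3.758×10⁻⁸ = 31.04 kN.
σ_{brass} = P/A₁ = 31040/280 = 110.8 MPa, tensile.

σ ≈ 111 MPa (tensile)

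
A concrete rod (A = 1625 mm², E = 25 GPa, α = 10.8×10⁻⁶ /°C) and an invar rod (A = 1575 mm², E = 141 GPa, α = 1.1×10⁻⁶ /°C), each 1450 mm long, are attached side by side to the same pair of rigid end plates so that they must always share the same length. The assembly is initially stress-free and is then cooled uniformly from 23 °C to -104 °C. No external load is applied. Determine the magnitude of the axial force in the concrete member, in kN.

P ≈ 42.3 kN (tensile in the concrete)

Equilibrium of a rigid end plate with no external load gives equal and opposite internal forces ±P in the two members. Since α_{concrete} > α_{invar}, cooling drives the concrete into tension and the invar into compression.
Compatibility of the two members (thermal + elastic change equal): (α₁ − α₂)ΔT = P·[1/(A₁E₁) + 1/(A₂E₂)].
|α₁ − α₂|·ΔT = 9.7×10⁻⁶ × 127 = 0.001232.
1/(A₁E₁) + 1/(A₂E₂) = 1/(1625×25×10³) + 1/(1575×141×10³) = 2.912×10⁻⁸ N⁻¹.
P = 0.001232 / 2.912×10⁻⁸ = 42310 N = 42.31 kN.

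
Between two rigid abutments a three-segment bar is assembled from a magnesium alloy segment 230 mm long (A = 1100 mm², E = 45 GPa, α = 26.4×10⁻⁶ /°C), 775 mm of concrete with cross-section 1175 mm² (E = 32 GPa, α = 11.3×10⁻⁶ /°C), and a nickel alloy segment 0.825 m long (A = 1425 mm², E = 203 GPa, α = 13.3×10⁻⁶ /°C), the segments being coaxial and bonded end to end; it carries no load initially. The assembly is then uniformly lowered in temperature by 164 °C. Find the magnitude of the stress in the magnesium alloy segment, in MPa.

If the supports were absent, the total length change would be Σ αᵢΔT Lᵢ = 26.4×10⁻⁶×164×230 + 11.3×10⁻⁶×164×775 + 13.3×10⁻⁶×164×825 = 4.232 mm.
The rigid supports impose zero overall length change; the single axial force P common to all segments must satisfy P Σ Lᵢ/(AᵢEᵢ) = δ_free.
The series flexibility is Σ Lᵢ/(AᵢEᵢ) = 230/(1100×45×10³) + 775/(1175×32×10³) + 825/(1425×203×10³) = 2.811×10⁻⁵ mm/N.
So P = 4.232 / 2.811×10⁻⁵ = 150.5 kN, tensile.
σ_{magnesium alloy} = P / A = 150500 / 1100 = 136.8 MPa.

σ ≈ 137 MPa (tensile)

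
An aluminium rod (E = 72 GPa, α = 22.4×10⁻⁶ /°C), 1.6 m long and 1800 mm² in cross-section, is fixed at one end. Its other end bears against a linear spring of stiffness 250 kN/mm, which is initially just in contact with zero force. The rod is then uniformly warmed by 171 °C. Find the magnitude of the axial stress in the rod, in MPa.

If the spring were absent the rod would lengthen by αΔT L = 22.4×10⁻⁶ × 171 × 1600 = 6.129 mm.
Let P be the compressive force at the spring. The rod shortens elastically by PL/(AE) and the spring compresses by P/k; together these equal δ_free.
So P = δ_free / [L/(AE) + 1/k] = 6.129 / [ 1600/(1800×72×10³) + 1/(250×10³) ].
P = 6.129 / 1.635×10⁻⁵ = 374900 N.
σ = P/A = 374900/1800 = 208.3 MPa.

σ ≈ 208 MPa (compressive)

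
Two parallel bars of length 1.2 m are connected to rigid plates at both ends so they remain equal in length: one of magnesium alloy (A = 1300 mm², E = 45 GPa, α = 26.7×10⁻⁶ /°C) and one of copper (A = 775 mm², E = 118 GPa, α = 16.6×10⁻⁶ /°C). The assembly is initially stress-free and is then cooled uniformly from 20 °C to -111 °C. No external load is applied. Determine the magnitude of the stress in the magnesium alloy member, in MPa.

σ ≈ 36.3 MPa (tensile)

Equilibrium of a rigid end plate with no external load gives equal and opposite internal forces ±P in the two members. Since α_{magnesium alloy} > α_{copper}, cooling drives the magnesium alloy into tension and the copper into compression.
Equating the net (thermal + elastic) strains gives |α₁ − α₂|·ΔT = P·[1/(A₁E₁) + 1/(A₂E₂)].
|α₁ − α₂|·ΔT = 10.1×10⁻⁶ × 131 = 0.001323.
1/(A₁E₁) + 1/(A₂E₂) = 1/(1300×45×10³) + 1/(775×118×10³) = 2.803×10⁻⁸ N⁻¹.
So P = 0.001323 / 2.803×10⁻⁸ = 47.2 kN.
σ_{magnesium alloy} = P/A₁ = 47200/1300 = 36.31 MPa, tensile.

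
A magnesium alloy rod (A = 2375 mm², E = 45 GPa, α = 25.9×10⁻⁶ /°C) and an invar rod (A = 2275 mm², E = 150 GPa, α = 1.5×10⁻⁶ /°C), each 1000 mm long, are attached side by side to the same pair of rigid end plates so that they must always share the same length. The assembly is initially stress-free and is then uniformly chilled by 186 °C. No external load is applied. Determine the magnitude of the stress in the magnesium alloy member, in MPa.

σ ≈ 156 MPa (tensile)

The magnesium alloy has the larger α, so on cooling it would change length more than the invar if both were free. The rigid plates force a common final length, so the magnesium alloy is put into tension and the invar into compression, with equal and opposite forces P (no external load).
Setting the final lengths equal and cancelling L: (α₁ − α₂)ΔT = P/(A₁E₁) + P/(A₂E₂).
|α₁ − α₂|·ΔT = 24.4×10⁻⁶ × 186 = 0.004538.
1/(A₁E₁) + 1/(A₂E₂) = 1/(2375×45×10³) + 1/(2275×150×10³) = 1.229×10⁻⁸ N⁻¹.
P = 0.004538 / 1.229×10⁻⁸ = 369400 N = 369.4 kN.
σ_{magnesium alloy} = P/A₁ = 369400/2375 = 155.5 MPa, tensile.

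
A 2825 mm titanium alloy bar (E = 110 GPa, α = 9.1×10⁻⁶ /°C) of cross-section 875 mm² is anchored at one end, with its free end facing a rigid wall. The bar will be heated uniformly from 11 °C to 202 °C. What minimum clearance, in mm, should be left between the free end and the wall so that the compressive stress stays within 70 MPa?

g ≈ 3.11 mm

Free expansion if unrestrained: δ_free = αΔT L = 9.1×10⁻⁶ × 191 × 2825 = 4.91 mm.
A stress of 70 MPa corresponds to the wall pushing the bar back by σL/E = 70×2825/(110×10³) = 1.798 mm.
The gap must absorb the remainder: g_min = 4.91 − 1.798 = 3.112 mm.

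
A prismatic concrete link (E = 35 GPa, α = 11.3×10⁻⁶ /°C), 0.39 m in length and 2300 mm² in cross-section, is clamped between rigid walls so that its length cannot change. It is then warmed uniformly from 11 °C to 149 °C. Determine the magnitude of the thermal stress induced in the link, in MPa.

σ ≈ 54.6 MPa (compressive)

With length fixed, the mechanical strain must cancel the thermal strain αΔT = 11.3×10⁻⁶ × 138 = 1559.4×10⁻⁶.
The stress required to suppress this strain is σ = Eε = 35×10³ × 1559.4×10⁻⁶ = 54.58 MPa, compressive since the link is trying to expand.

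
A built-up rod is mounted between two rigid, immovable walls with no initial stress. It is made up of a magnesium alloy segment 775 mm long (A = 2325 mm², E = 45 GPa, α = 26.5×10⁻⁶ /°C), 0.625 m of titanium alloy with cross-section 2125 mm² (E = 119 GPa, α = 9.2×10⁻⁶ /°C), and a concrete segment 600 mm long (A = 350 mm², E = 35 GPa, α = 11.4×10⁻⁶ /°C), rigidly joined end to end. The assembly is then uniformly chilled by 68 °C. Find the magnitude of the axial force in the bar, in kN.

P ≈ 38.3 kN (tensile)

With the walls removed the bar would change length by δ_free = Σ αᵢΔT Lᵢ = 26.5×10⁻⁶×68×775 + 9.2×10⁻⁶×68×625 + 11.4×10⁻⁶×68×600 = 2.253 mm.
Since the ends are fixed, an axial force P builds up, equal in every segment, with P · Σ Lᵢ/(AᵢEᵢ) = δ_free.
Σ Lᵢ/(AᵢEᵢ) = 775/(2325×45×10³) + 625/(2125×119×10³) + 600/(350×35×10³) = 5.886×10⁻⁵ mm/N.
Hence P = δ_free / Σ(L/AE) = 2.253/5.886×10⁻⁵ = 38.27 kN (tensile).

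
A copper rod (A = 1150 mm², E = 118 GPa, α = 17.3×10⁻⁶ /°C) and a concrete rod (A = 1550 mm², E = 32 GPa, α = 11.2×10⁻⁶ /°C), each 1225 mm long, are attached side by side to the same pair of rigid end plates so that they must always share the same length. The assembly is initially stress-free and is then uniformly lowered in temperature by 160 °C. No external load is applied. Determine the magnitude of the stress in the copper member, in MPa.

Both members must finish at the same length. With the larger α, the copper tends to over-contract; the plates restrain it, putting the copper in tension and the concrete in compression. With no external load the two internal forces are equal and opposite, magnitude P.
Equating the net (thermal + elastic) strains gives |α₁ − α₂|·ΔT = P·[1/(A₁E₁) + 1/(A₂E₂)].
|α₁ − α₂|·ΔT = 6.1×10⁻⁶ × 160 = 0.000976.
1/(A₁E₁) + 1/(A₂E₂) = 1/(1150×118×10³) + 1/(1550×32×10³) = 2.753×10⁻⁸ N⁻¹.
P = 0.000976 / 2.753×10⁻⁸ = 35450 N = 35.45 kN.
σ_{copper} = P/A₁ = 35450/1150 = 30.83 MPa, tensile.

σ ≈ 30.8 MPa (tensile)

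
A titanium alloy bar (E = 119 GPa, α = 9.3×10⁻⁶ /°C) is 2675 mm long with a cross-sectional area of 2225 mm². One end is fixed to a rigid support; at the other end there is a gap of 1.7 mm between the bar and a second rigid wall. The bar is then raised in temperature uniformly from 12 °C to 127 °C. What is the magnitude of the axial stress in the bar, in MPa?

σ ≈ 51.6 MPa (compressive)

Free thermal elongation = αΔT L = 9.3×10⁻⁶ × 115 × 2675 = 2.861 mm.
The gap closes (δ_free > 1.7 mm) and the wall then resists a further 2.861 − 1.7 = 1.161 mm of expansion.
That suppressed elongation corresponds to σ = E·Δ/L = 119×10³ × 1.161/2675 = 51.64 MPa.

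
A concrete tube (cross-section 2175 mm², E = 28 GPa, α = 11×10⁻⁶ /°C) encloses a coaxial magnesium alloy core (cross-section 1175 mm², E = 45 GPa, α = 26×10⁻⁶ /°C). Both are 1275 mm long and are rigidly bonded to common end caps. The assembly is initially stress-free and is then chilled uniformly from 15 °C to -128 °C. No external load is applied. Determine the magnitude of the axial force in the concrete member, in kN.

P ≈ 60.7 kN (compressive in the concrete)

The magnesium alloy has the larger α, so on cooling it would change length more than the concrete if both were free. The rigid plates force a common final length, so the magnesium alloy is put into tension and the concrete into compression, with equal and opposite forces P (no external load).
Equating the net (thermal + elastic) strains gives |α₁ − α₂|·ΔT = P·[1/(A₁E₁) + 1/(A₂E₂)].
|α₁ − α₂|·ΔT = 15×10⁻⁶ × 143 = 0.002145.
1/(A₁E₁) + 1/(A₂E₂) = 1/(2175×28×10³) + 1/(1175×45×10³) = 3.533×10⁻⁸ N⁻¹.
P = 0.002145 / 3.533×10⁻⁸ = 60710 N = 60.71 kN.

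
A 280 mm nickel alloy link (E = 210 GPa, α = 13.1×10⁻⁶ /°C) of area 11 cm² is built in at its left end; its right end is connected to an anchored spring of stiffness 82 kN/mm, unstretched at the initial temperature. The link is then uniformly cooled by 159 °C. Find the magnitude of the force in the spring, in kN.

The unrestrained thermal change is αΔT L = 13.1×10⁻⁶ × 159 × 280 = 0.5832 mm.
Let P be the tensile force in the spring. The link extends elastically by PL/(AE) and the spring stretches by P/k; together these equal δ_free.
P [ L/(AE) + 1/k ] = δ_free → P [ 280/(1100×210×10³) + 1/(82×10³) ] = 0.5832.
P = 0.5832 / 1.341×10⁻⁵ = 43500 N.

P ≈ 43.5 kN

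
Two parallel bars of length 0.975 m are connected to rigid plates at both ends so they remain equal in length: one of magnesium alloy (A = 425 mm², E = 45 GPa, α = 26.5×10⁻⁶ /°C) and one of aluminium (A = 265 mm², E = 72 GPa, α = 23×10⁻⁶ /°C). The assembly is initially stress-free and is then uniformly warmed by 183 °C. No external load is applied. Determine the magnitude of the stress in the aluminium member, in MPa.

σ ≈ 23.1 MPa (tensile)

The magnesium alloy has the larger α, so on heating it would change length more than the aluminium if both were free. The rigid plates force a common final length, so the magnesium alloy is put into compression and the aluminium into tension, with equal and opposite forces P (no external load).
Equating the net (thermal + elastic) strains gives |α₁ − α₂|·ΔT = P·[1/(A₁E₁) + 1/(A₂E₂)].
|α₁ − α₂|·ΔT = 3.5×10⁻⁶ × 183 = 0.0006405.
1/(A₁E₁) + 1/(A₂E₂) = 1/(425×45×10³) + 1/(265×72×10³) = 1.047×10⁻⁷ N⁻¹.
P = 0.0006405 / 1.047×10⁻⁷ = 6118 N = 6.118 kN.
σ_{aluminium} = P/A₂ = 6118/265 = 23.09 MPa, tensile.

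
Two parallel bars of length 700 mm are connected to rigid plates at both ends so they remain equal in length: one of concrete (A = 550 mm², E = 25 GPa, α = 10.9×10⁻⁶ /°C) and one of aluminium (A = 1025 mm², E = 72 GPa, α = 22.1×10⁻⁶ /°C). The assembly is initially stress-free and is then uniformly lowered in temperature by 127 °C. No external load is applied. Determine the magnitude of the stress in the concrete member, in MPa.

σ ≈ 30 MPa (compressive)

The aluminium has the larger α, so on cooling it would change length more than the concrete if both were free. The rigid plates force a common final length, so the aluminium is put into tension and the concrete into compression, with equal and opposite forces P (no external load).
Compatibility of the two members (thermal + elastic change equal): (α₁ − α₂)ΔT = P·[1/(A₁E₁) + 1/(A₂E₂)].
|α₁ − α₂|·ΔT = 11.2×10⁻⁶ × 127 = 0.001422.
1/(A₁E₁) + 1/(A₂E₂) = 1/(550×25×10³) + 1/(1025×72×10³) = 8.628×10⁻⁸ N⁻¹.
So P = 0.001422 / 8.628×10⁻⁸ = 16.49 kN.
σ_{concrete} = P/A₁ = 16490/550 = 29.98 MPa, compressive.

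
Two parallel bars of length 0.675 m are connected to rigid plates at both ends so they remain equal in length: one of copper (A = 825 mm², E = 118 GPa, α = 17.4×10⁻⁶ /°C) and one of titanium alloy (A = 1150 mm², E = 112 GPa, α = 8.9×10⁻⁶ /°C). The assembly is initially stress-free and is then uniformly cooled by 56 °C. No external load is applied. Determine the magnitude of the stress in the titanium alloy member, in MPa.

The copper has the larger α, so on cooling it would change length more than the titanium alloy if both were free. The rigid plates force a common final length, so the copper is put into tension and the titanium alloy into compression, with equal and opposite forces P (no external load).
Compatibility of the two members (thermal + elastic change equal): (α₁ − α₂)ΔT = P·[1/(A₁E₁) + 1/(A₂E₂)].
|α₁ − α₂|·ΔT = 8.5×10⁻⁶ × 56 = 0.000476.
1/(A₁E₁) + 1/(A₂E₂) = 1/(825×118×10³) + 1/(1150×112×10³) = 1.804×10⁻⁸ N⁻¹.
So P = 0.000476 / 1.804×10⁻⁸ = 26.39 kN.
σ_{titanium alloy} = P/A₂ = 26390/1150 = 22.95 MPa, compressive.

σ ≈ 22.9 MPa (compressive)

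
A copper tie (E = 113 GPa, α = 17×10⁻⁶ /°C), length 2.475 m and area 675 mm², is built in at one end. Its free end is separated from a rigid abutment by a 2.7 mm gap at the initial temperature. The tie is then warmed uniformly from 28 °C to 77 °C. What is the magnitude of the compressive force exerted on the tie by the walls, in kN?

P ≈ 0 kN

Unrestrained expansion: δ_free = αΔT L = 17×10⁻⁶ × 49 × 2475 = 2.062 mm.
This is smaller than the 2.7 mm clearance, so the tie expands freely without reaching the stop — the stress is zero.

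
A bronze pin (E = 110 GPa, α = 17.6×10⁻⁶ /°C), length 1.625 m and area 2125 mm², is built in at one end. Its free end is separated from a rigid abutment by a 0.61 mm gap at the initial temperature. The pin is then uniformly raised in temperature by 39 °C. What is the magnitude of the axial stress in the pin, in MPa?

σ ≈ 34.2 MPa (compressive)

Free thermal elongation = αΔT L = 17.6×10⁻⁶ × 39 × 1625 = 1.115 mm.
The gap closes (δ_free > 0.61 mm) and the wall then resists a further 1.115 − 0.61 = 0.5054 mm of expansion.
That suppressed elongation corresponds to σ = E·Δ/L = 110×10³ × 0.5054/1625 = 34.21 MPa.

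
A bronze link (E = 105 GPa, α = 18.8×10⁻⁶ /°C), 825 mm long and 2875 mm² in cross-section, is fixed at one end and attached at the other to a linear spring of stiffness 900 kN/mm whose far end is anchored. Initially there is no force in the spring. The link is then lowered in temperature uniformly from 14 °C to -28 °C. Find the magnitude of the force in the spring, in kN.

P ≈ 169 kN

If the spring were absent the link would shorten by αΔT L = 18.8×10⁻⁶ × 42 × 825 = 0.6514 mm.
Let P be the tensile force in the spring. The link extends elastically by PL/(AE) and the spring stretches by P/k; together these equal δ_free.
So P = δ_free / [L/(AE) + 1/k] = 0.6514 / [ 825/(2875×105×10³) + 1/(900×10³) ].
P = 0.6514 / 3.844×10⁻⁶ = 169500 N.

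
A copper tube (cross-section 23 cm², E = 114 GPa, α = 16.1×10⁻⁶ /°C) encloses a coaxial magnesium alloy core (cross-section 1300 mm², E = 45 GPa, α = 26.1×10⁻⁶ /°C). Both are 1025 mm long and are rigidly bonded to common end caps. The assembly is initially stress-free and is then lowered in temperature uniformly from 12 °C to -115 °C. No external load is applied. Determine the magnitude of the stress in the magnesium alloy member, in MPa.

σ ≈ 46.7 MPa (tensile)

Both members must finish at the same length. With the larger α, the magnesium alloy tends to over-contract; the plates restrain it, putting the magnesium alloy in tension and the copper in compression. With no external load the two internal forces are equal and opposite, magnitude P.
Compatibility of the two members (thermal + elastic change equal): (α₁ − α₂)ΔT = P·[1/(A₁E₁) + 1/(A₂E₂)].
|α₁ − α₂|·ΔT = 10×10⁻⁶ × 127 = 0.00127.
1/(A₁E₁) + 1/(A₂E₂) = 1/(2300×114×10³) + 1/(1300×45×10³) = 2.091×10⁻⁸ N⁻¹.
So P = 0.00127 / 2.091×10⁻⁸ = 60.74 kN.
σ_{magnesium alloy} = P/A₂ = 60740/1300 = 46.73 MPa, tensile.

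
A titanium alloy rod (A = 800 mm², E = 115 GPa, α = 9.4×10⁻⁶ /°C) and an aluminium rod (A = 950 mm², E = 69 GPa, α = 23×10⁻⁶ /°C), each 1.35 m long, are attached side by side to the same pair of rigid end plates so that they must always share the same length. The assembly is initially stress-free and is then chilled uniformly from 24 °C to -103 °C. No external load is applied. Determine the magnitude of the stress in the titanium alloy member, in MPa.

σ ≈ 82.6 MPa (compressive)

Both members must finish at the same length. With the larger α, the aluminium tends to over-contract; the plates restrain it, putting the aluminium in tension and the titanium alloy in compression. With no external load the two internal forces are equal and opposite, magnitude P.
Setting the final lengths equal and cancelling L: (α₁ − α₂)ΔT = P/(A₁E₁) + P/(A₂E₂).
|α₁ − α₂|·ΔT = 13.6×10⁻⁶ × 127 = 0.001727.
1/(A₁E₁) + 1/(A₂E₂) = 1/(800×115×10³) + 1/(950×69×10³) = 2.613×10⁻⁸ N⁻¹.
So P = 0.001727 / 2.613×10⁻⁸ = 66.11 kN.
σ_{titanium alloy} = P/A₁ = 66110/800 = 82.64 MPa, compressive.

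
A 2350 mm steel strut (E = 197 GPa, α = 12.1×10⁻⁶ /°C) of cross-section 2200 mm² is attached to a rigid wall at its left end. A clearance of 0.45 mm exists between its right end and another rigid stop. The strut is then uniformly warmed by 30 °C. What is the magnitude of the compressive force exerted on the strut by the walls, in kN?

P ≈ 74.3 kN

If the wall were absent the strut would grow by αΔT L = 12.1×10⁻⁶ × 30 × 2350 = 0.853 mm.
The gap closes (δ_free > 0.45 mm) and the wall then resists a further 0.853 − 0.45 = 0.403 mm of expansion.
So σ = E(δ_free − g)/L = 197×10³ × 0.403/2350 = 33.79 MPa.
P = σA = 33.79 × 2200 = 74.33 kN.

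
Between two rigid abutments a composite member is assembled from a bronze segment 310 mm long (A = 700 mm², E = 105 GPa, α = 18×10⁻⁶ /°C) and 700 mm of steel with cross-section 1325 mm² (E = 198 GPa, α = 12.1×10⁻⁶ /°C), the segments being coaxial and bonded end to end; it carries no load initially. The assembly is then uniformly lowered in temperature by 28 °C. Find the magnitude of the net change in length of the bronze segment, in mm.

Free thermal contraction of the whole bar: Σ αᵢΔT Lᵢ = 18×10⁻⁶×28×310 + 12.1×10⁻⁶×28×700 = 0.3934 mm.
The walls prevent any net length change, so an axial force P (same in every segment) develops. Compatibility: P · Σ Lᵢ/(AᵢEᵢ) = δ_free.
Σ Lᵢ/(AᵢEᵢ) = 310/(700×105×10³) + 700/(1325×198×10³) = 6.886×10⁻⁶ mm/N.
Hence P = δ_free / Σ(L/AE) = 0.3934/6.886×10⁻⁶ = 57.13 kN (tensile).
For the bronze segment, free thermal change = 18×10⁻⁶×28×310 = 0.1562 mm and elastic change from P = 57130×310/(700×105×10³) = 0.241 mm; these oppose, so the net change is 0.0847 mm (segment lengthens).

|ΔL| ≈ 0.0847 mm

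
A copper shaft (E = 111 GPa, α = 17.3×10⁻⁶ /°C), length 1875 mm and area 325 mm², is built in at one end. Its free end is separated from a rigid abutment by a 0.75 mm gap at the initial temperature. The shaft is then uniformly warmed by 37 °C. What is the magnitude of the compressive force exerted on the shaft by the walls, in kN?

P ≈ 8.66 kN

Free thermal elongation = αΔT L = 17.3×10⁻⁶ × 37 × 1875 = 1.2 mm.
This exceeds the 0.75 mm gap, so the wall pushes back. The portion of expansion that must be recovered elastically is δ_free − gap = 1.2 − 0.75 = 0.4502 mm.
Compatibility: PL/(AE) = 0.4502 mm, so σ = P/A = E × (0.4502/1875) = 26.65 MPa.
P = σA = 26.65 × 325 = 8.662 kN.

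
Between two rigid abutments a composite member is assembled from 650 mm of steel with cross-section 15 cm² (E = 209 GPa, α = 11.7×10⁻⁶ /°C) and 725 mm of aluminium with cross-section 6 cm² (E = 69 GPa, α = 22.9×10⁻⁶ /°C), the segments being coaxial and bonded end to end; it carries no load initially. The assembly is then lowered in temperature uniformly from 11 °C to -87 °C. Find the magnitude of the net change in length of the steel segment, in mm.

If the supports were absent, the total length change would be Σ αᵢΔT Lᵢ = 11.7×10⁻⁶×98×650 + 22.9×10⁻⁶×98×725 = 2.372 mm.
Since the ends are fixed, an axial force P builds up, equal in every segment, with P · Σ Lᵢ/(AᵢEᵢ) = δ_free.
Σ Lᵢ/(AᵢEᵢ) = 650/(1500×209×10³) + 725/(600×69×10³) = 1.959×10⁻⁵ mm/N.
So P = 2.372 / 1.959×10⁻⁵ = 121.1 kN, tensile.
For the steel segment, free thermal change = 11.7×10⁻⁶×98×650 = 0.7453 mm and elastic change from P = 121100×650/(1500×209×10³) = 0.2511 mm; these oppose, so the net change is 0.494 mm (segment shortens).

|ΔL| ≈ 0.494 mm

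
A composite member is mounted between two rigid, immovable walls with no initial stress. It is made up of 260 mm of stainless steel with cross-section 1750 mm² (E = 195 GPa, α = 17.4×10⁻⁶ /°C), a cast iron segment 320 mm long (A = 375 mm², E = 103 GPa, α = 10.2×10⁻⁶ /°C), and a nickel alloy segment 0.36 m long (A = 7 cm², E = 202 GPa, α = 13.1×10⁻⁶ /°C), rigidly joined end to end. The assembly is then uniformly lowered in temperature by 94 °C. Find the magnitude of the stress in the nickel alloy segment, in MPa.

σ ≈ 145 MPa (tensile)

Free thermal contraction of the whole bar: Σ αᵢΔT Lᵢ = 17.4×10⁻⁶×94×260 + 10.2×10⁻⁶×94×320 + 13.1×10⁻⁶×94×360 = 1.175 mm.
The walls prevent any net length change, so an axial force P (same in every segment) develops. Compatibility: P · Σ Lᵢ/(AᵢEᵢ) = δ_free.
Σ Lᵢ/(AᵢEᵢ) = 260/(1750×195×10³) + 320/(375×103×10³) + 360/(700×202×10³) = 1.159×10⁻⁵ mm/N.
So P = 1.175 / 1.159×10⁻⁵ = 101.4 kN, tensile.
σ_{nickel alloy} = P / A = 101400 / 700 = 144.8 MPa.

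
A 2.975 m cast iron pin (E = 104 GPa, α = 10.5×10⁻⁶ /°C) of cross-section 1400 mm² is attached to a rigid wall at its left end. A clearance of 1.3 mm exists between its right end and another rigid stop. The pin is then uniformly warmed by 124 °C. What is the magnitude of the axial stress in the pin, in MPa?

If the wall were absent the pin would grow by αΔT L = 10.5×10⁻⁶ × 124 × 2975 = 3.873 mm.
The gap closes (δ_free > 1.3 mm) and the wall then resists a further 3.873 − 1.3 = 2.573 mm of expansion.
That suppressed elongation corresponds to σ = E·Δ/L = 104×10³ × 2.573/2975 = 89.96 MPa.

σ ≈ 90 MPa (compressive)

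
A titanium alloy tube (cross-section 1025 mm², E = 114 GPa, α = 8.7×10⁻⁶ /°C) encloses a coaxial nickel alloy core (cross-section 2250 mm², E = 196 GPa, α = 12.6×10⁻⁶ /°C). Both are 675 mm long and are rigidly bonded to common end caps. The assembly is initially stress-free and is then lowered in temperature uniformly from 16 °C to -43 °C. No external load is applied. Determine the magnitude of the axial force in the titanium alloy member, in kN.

The nickel alloy has the larger α, so on cooling it would change length more than the titanium alloy if both were free. The rigid plates force a common final length, so the nickel alloy is put into tension and the titanium alloy into compression, with equal and opposite forces P (no external load).
Setting the final lengths equal and cancelling L: (α₁ − α₂)ΔT = P/(A₁E₁) + P/(A₂E₂).
|α₁ − α₂|·ΔT = 3.9×10⁻⁶ × 59 = 0.0002301.
1/(A₁E₁) + 1/(A₂E₂) = 1/(1025×114×10³) + 1/(2250×196×10³) = 1.083×10⁻⁸ N⁻¹.
P = 0.0002301 / 1.083×10⁻⁸ = 21260 N = 21.26 kN.

P ≈ 21.3 kN (compressive in the titanium alloy)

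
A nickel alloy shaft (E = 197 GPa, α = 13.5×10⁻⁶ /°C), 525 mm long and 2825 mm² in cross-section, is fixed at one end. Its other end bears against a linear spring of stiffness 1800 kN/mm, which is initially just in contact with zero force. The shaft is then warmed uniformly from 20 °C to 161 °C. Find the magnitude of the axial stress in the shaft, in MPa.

σ ≈ 236 MPa (compressive)

If the spring were absent the shaft would lengthen by αΔT L = 13.5×10⁻⁶ × 141 × 525 = 0.9993 mm.
With a force P in the spring, the elastic change of the shaft is PL/(AE) and that of the spring is P/k; compatibility requires their sum to equal δ_free.
P [ L/(AE) + 1/k ] = δ_free → P [ 525/(2825×197×10³) + 1/(1800×10³) ] = 0.9993.
P = 0.9993 / 1.499×10⁻⁶ = 666700 N.
σ = P/A = 666700/2825 = 236 MPa.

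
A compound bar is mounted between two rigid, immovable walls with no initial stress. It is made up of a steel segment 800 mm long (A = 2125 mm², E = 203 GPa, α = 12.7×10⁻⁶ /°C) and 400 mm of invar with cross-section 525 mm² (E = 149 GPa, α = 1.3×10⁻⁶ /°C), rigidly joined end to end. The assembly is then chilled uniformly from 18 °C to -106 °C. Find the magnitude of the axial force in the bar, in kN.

If the supports were absent, the total length change would be Σ αᵢΔT Lᵢ = 12.7×10⁻⁶×124×800 + 1.3×10⁻⁶×124×400 = 1.324 mm.
Since the ends are fixed, an axial force P builds up, equal in every segment, with P · Σ Lᵢ/(AᵢEᵢ) = δ_free.
Σ Lᵢ/(AᵢEᵢ) = 800/(2125×203×10³) + 400/(525×149×10³) = 6.968×10⁻⁶ mm/N.
P = 1.324 / 6.968×10⁻⁶ = 190100 N = 190.1 kN, tensile.

P ≈ 190 kN (tensile)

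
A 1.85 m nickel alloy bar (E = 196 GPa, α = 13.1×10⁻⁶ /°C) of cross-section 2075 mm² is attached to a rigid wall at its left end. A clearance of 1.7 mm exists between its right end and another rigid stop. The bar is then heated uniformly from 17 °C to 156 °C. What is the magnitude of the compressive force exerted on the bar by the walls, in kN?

Free thermal elongation = αΔT L = 13.1×10⁻⁶ × 139 × 1850 = 3.369 mm.
The gap closes (δ_free > 1.7 mm) and the wall then resists a further 3.369 − 1.7 = 1.669 mm of expansion.
So σ = E(δ_free − g)/L = 196×10³ × 1.669/1850 = 176.8 MPa.
Force on the wall = σA = 176.8 × 2075 mm² = 366.8 kN.

P ≈ 367 kN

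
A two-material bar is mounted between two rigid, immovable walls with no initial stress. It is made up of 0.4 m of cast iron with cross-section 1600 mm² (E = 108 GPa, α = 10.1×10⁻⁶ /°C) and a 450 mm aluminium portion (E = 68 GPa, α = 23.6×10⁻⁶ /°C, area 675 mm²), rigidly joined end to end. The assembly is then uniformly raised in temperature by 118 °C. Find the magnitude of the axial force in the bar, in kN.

P ≈ 143 kN (compressive)

Free thermal expansion of the whole bar: Σ αᵢΔT Lᵢ = 10.1×10⁻⁶×118×400 + 23.6×10⁻⁶×118×450 = 1.73 mm.
The walls prevent any net length change, so an axial force P (same in every segment) develops. Compatibility: P · Σ Lᵢ/(AᵢEᵢ) = δ_free.
The series flexibility is Σ Lᵢ/(AᵢEᵢ) = 400/(1600×108×10³) + 450/(675×68×10³) = 1.212×10⁻⁵ mm/N.
Hence P = δ_free / Σ(L/AE) = 1.73/1.212×10⁻⁵ = 142.7 kN (compressive).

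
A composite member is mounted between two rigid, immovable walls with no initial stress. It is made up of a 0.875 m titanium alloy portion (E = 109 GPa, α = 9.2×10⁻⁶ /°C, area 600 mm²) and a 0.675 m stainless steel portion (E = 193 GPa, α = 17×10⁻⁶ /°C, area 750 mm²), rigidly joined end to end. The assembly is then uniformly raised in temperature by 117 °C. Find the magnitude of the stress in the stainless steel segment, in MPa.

With the walls removed the bar would change length by δ_free = Σ αᵢΔT Lᵢ = 9.2×10⁻⁶×117×875 + 17×10⁻⁶×117×675 = 2.284 mm.
Since the ends are fixed, an axial force P builds up, equal in every segment, with P · Σ Lᵢ/(AᵢEᵢ) = δ_free.
The series flexibility is Σ Lᵢ/(AᵢEᵢ) = 875/(600×109×10³) + 675/(750×193×10³) = 1.804×10⁻⁵ mm/N.
So P = 2.284 / 1.804×10⁻⁵ = 126.6 kN, compressive.
σ_{stainless steel} = P / A = 126600 / 750 = 168.8 MPa.

σ ≈ 169 MPa (compressive)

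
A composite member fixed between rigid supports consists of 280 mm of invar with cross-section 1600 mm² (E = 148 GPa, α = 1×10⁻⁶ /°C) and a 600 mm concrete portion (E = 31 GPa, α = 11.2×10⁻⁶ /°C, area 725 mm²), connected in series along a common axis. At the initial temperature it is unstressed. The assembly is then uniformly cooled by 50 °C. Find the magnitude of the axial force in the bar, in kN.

P ≈ 12.6 kN (tensile)

Free thermal contraction of the whole bar: Σ αᵢΔT Lᵢ = 1×10⁻⁶×50×280 + 11.2×10⁻⁶×50×600 = 0.35 mm.
Since the ends are fixed, an axial force P builds up, equal in every segment, with P · Σ Lᵢ/(AᵢEᵢ) = δ_free.
The series flexibility is Σ Lᵢ/(AᵢEᵢ) = 280/(1600×148×10³) + 600/(725×31×10³) = 2.788×10⁻⁵ mm/N.
P = 0.35 / 2.788×10⁻⁵ = 12550 N = 12.55 kN, tensile.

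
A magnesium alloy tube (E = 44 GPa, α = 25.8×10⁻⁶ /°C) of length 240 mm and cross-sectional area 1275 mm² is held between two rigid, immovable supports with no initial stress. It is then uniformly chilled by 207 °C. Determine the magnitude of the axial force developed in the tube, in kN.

P ≈ 300 kN (tensile)

With zero net strain, σ = E·αΔT = 44 GPa × 25.8×10⁻⁶ × 207 = 235 MPa.
Axial force P = σA = 235 × 1275 = 299600 N = 299.6 kN, tensile.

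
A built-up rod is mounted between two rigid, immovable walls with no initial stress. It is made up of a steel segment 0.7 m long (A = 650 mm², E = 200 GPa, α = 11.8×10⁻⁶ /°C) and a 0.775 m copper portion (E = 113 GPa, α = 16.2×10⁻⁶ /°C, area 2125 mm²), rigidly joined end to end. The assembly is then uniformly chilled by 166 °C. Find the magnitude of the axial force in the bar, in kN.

P ≈ 401 kN (tensile)

With the walls removed the bar would change length by δ_free = Σ αᵢΔT Lᵢ = 11.8×10⁻⁶×166×700 + 16.2×10⁻⁶×166×775 = 3.455 mm.
Since the ends are fixed, an axial force P builds up, equal in every segment, with P · Σ Lᵢ/(AᵢEᵢ) = δ_free.
The series flexibility is Σ Lᵢ/(AᵢEᵢ) = 700/(650×200×10³) + 775/(2125×113×10³) = 8.612×10⁻⁶ mm/N.
P = 3.455 / 8.612×10⁻⁶ = 401200 N = 401.2 kN, tensile.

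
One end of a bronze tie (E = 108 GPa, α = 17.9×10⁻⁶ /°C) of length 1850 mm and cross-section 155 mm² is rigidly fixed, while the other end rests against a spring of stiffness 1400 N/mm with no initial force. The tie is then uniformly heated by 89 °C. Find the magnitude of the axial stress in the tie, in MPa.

If the spring were absent the tie would lengthen by αΔT L = 17.9×10⁻⁶ × 89 × 1850 = 2.947 mm.
Let P be the compressive force at the spring. The tie shortens elastically by PL/(AE) and the spring compresses by P/k; together these equal δ_free.
P [ L/(AE) + 1/k ] = δ_free → P [ 1850/(155×108×10³) + 1/(1400) ] = 2.947.
P = 2.947 / 0.0008248 = 3573 N.
σ = P/A = 3573/155 = 23.05 MPa.

σ ≈ 23.1 MPa (compressive)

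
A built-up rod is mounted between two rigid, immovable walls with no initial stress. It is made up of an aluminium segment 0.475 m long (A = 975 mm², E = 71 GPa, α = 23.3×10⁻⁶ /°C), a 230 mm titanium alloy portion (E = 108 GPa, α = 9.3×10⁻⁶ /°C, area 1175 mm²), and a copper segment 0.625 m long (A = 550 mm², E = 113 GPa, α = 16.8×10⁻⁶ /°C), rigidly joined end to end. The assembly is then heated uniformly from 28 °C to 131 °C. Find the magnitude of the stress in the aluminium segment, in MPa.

σ ≈ 134 MPa (compressive)

Free thermal expansion of the whole bar: Σ αᵢΔT Lᵢ = 23.3×10⁻⁶×103×475 + 9.3×10⁻⁶×103×230 + 16.8×10⁻⁶×103×625 = 2.442 mm.
The walls prevent any net length change, so an axial force P (same in every segment) develops. Compatibility: P · Σ Lᵢ/(AᵢEᵢ) = δ_free.
The series flexibility is Σ Lᵢ/(AᵢEᵢ) = 475/(975×71×10³) + 230/(1175×108×10³) + 625/(550×113×10³) = 1.873×10⁻⁵ mm/N.
So P = 2.442 / 1.873×10⁻⁵ = 130.4 kN, compressive.
σ_{aluminium} = P / A = 130400 / 975 = 133.7 MPa.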